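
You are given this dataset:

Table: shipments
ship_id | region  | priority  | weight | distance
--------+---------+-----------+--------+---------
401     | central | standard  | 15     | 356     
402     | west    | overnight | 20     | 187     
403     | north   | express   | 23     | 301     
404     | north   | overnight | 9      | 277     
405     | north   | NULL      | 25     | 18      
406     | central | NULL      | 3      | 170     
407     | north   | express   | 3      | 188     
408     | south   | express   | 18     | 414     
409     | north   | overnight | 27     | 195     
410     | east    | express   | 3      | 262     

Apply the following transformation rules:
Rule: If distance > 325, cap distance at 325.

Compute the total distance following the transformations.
2248

Step 1: 2 records have distance > 325
Step 2: These records originally summed to 770
Step 3: After capping: 2 × 325 = 650
Step 4: Unaffected records sum: 1598
Step 5: Final sum = 650 + 1598 = 2248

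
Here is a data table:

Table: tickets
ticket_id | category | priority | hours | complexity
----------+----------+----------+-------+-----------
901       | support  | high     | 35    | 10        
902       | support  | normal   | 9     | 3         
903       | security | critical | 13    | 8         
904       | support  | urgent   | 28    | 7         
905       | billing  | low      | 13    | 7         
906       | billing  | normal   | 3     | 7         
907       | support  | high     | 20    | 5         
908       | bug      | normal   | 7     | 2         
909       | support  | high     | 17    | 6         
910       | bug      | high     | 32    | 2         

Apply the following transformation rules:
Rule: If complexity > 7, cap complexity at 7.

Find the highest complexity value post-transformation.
7

Step 1: Original maximum complexity = 10
Step 2: Apply cap at 7
Step 3: 2 records had complexity > 7 and were capped
Step 4: Maximum after transformation = 7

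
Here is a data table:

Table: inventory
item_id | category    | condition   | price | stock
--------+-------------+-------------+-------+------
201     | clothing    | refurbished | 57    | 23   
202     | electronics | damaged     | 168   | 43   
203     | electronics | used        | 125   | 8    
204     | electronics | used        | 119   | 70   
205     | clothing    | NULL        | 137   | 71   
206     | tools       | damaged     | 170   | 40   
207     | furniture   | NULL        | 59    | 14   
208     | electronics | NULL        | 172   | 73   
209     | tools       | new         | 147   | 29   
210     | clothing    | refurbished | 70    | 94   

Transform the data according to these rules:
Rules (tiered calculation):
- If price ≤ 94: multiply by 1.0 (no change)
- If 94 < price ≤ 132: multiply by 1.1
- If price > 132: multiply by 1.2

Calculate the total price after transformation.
1407.2

Step 1: Tier 1 (price ≤ 94): 3 records, sum = 186 × 1.0 = 186.0
Step 2: Tier 2 (94 < price ≤ 132): 2 records, sum = 244 × 1.1 = 268.4
Step 3: Tier 3 (price > 132): 5 records, sum = 794 × 1.2 = 952.8
Step 4: Final sum = 186.0 + 268.4 + 952.8 = 1407.2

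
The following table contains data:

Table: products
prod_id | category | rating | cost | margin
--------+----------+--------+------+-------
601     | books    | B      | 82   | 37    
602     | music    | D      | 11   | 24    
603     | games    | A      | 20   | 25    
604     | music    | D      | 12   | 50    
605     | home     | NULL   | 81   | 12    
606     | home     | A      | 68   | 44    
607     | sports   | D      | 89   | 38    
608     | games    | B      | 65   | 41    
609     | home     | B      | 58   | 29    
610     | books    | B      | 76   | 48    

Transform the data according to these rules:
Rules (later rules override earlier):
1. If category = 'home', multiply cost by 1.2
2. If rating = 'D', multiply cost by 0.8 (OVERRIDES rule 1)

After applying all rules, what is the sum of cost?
581.0

Step 1: Rule 2 takes priority for records with rating = 'D'
  - 3 records: 112 × 0.8 = 89.6
Step 2: Rule 1 applies to remaining records with category = 'home'
  - 3 records: 207 × 1.2 = 248.4
Step 3: Other records unchanged: 243
Step 4: Final sum = 89.6 + 248.4 + 243 = 581.0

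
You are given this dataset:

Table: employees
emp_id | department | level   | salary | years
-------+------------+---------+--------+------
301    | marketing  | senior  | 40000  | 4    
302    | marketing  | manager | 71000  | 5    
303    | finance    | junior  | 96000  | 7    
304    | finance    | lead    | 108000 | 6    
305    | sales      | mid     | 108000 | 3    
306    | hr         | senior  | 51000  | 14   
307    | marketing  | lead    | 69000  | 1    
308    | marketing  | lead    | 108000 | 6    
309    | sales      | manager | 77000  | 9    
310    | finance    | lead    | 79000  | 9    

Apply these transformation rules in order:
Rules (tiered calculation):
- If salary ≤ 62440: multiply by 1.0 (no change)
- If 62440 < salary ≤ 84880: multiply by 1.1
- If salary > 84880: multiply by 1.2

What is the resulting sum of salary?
920600.0

Step 1: Tier 1 (salary ≤ 62440): 2 records, sum = 91000 × 1.0 = 91000.0
Step 2: Tier 2 (62440 < salary ≤ 84880): 4 records, sum = 296000 × 1.1 = 325600.0
Step 3: Tier 3 (salary > 84880): 4 records, sum = 420000 × 1.2 = 504000.0
Step 4: Final sum = 91000.0 + 325600.0 + 504000.0 = 920600.0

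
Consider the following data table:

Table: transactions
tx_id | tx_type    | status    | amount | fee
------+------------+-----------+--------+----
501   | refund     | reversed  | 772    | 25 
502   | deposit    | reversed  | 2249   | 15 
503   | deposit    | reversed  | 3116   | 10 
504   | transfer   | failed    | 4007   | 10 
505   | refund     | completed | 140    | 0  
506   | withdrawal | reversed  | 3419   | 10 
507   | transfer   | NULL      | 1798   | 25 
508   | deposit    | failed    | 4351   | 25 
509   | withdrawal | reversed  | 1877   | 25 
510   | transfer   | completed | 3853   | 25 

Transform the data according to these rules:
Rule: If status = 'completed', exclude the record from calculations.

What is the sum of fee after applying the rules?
145

Step 1: Identify records where status = 'completed'
Step 2: The excluded records sum to 25
Step 3: Original total fee = 170
Step 4: Remaining total = 170 - 25 = 145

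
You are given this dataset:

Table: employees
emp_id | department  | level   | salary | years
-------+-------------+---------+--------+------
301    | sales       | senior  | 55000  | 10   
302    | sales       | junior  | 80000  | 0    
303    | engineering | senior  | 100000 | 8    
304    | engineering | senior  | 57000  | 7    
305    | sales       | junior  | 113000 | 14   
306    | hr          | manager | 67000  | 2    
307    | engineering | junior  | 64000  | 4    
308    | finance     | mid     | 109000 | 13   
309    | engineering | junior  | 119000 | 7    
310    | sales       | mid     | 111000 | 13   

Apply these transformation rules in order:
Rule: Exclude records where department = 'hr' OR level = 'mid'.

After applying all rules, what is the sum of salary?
588000

Step 1: Find records where department = 'hr' OR level = 'mid'
Step 2: 3 records match, summing to 287000
Step 3: Original sum: 875000
Step 4: Remaining sum = 875000 - 287000 = 588000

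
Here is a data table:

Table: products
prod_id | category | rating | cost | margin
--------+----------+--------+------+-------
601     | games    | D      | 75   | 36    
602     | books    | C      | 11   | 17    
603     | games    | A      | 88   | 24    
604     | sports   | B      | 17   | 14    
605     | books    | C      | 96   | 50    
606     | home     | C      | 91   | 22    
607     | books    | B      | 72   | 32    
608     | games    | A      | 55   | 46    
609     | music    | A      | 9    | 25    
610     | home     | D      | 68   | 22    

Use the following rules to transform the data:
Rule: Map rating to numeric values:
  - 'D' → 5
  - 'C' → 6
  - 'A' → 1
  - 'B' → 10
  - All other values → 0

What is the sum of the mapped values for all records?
51

Step 1: Apply mapping to each record
Step 2: Count by status:
  'D': 2 records × 5 = 10
  'C': 3 records × 6 = 18
  'A': 3 records × 1 = 3
  'B': 2 records × 10 = 20
Step 3: Sum all mapped values = 51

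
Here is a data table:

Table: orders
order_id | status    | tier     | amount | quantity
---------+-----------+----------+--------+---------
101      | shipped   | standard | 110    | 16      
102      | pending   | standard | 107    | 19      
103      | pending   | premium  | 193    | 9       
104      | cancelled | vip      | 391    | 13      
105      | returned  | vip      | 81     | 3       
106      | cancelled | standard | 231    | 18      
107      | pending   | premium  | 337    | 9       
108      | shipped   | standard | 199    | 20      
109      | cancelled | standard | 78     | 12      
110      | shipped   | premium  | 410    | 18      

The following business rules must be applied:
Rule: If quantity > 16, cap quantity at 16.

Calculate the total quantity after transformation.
126

Step 1: 4 records have quantity > 16
Step 2: These records originally summed to 75
Step 3: After capping: 4 × 16 = 64
Step 4: Unaffected records sum: 62
Step 5: Final sum = 64 + 62 = 126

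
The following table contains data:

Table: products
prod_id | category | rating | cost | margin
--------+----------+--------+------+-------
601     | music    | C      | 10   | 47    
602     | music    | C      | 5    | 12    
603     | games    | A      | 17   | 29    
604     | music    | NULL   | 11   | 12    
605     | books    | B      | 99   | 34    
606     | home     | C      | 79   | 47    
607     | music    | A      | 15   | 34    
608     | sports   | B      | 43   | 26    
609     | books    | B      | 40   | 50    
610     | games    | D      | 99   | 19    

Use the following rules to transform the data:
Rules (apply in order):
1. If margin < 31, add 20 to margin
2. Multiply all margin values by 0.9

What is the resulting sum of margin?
369.0

Step 1: Apply Rule 1 - Add 20 to records with margin < 31
  - 5 records affected: 98 + (5 × 20) = 198
  - Unaffected records: 212
  - Sum after Rule 1: 410
Step 2: Apply Rule 2 - Multiply all by 0.9
  - 410 × 0.9 = 369.0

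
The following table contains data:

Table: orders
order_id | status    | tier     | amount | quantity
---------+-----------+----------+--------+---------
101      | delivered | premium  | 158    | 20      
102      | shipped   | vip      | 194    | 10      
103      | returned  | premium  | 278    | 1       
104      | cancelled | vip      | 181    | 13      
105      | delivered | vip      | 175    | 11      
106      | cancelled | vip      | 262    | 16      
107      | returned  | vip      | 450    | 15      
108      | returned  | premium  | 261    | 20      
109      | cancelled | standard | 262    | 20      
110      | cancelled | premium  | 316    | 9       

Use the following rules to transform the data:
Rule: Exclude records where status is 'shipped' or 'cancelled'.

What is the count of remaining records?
5

Step 1: Count records to exclude
  - 1 (shipped) + 4 (cancelled) = 5 records
Step 2: Total records: 10
Step 3: Remaining = 10 - 5 = 5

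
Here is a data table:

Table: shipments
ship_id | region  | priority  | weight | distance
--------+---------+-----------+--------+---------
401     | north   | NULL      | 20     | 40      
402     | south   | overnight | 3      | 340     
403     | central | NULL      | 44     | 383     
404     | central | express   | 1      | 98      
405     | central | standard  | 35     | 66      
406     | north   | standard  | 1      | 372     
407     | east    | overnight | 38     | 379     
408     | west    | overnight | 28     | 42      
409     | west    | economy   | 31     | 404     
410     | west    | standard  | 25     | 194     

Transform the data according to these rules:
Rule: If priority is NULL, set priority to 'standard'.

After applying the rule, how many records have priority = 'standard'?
5

Step 1: Count records where priority IS NULL
Step 2: Found 2 records with NULL priority
Step 3: These records will have priority set to 'standard'
Step 4: Records already having priority = 'standard': 3
Step 5: Answer: 2 + 3 = 5 records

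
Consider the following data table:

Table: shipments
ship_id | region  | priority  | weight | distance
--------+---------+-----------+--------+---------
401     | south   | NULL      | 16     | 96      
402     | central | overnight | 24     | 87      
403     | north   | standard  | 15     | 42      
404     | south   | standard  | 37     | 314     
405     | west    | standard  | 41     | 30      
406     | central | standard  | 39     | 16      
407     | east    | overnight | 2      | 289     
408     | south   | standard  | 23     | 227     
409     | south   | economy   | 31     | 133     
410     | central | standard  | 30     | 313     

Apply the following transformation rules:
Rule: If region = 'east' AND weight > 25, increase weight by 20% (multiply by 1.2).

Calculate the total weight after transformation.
258

Step 1: Find records where region = 'east' AND weight > 25
Step 2: 0 records match, summing to 0
Step 3: After multiplier: 0 × 1.2 = 0.0
Step 4: Unaffected records sum: 258
Step 5: Final sum = 0.0 + 258 = 258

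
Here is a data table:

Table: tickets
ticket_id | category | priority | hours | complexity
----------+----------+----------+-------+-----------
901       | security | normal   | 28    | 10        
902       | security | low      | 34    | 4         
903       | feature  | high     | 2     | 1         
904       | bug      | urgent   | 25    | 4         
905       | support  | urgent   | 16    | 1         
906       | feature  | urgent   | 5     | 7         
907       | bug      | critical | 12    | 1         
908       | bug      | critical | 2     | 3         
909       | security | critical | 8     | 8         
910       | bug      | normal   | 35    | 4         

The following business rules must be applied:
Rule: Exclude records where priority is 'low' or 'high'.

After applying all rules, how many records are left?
8

Step 1: Count records to exclude
  - 1 (low) + 1 (high) = 2 records
Step 2: Total records: 10
Step 3: Remaining = 10 - 2 = 8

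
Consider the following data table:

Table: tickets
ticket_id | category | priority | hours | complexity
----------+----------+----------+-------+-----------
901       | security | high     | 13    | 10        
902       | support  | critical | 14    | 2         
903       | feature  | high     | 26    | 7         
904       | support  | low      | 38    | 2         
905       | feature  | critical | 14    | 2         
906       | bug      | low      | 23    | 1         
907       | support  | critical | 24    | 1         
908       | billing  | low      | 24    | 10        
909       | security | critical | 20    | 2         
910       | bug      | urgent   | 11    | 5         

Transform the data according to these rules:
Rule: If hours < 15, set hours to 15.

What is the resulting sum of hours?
215

Step 1: 4 records have hours < 15
Step 2: These records originally summed to 52
Step 3: After setting to minimum: 4 × 15 = 60
Step 4: Unaffected records sum: 155
Step 5: Final sum = 60 + 155 = 215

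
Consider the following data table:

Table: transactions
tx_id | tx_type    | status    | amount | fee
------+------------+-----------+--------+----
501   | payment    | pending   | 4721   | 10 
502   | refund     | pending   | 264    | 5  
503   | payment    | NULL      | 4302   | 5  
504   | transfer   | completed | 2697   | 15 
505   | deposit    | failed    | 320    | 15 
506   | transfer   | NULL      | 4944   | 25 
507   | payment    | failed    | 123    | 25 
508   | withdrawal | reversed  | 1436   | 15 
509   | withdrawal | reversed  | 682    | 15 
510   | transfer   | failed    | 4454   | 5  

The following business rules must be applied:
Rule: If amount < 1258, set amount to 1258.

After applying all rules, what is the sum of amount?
27586

Step 1: 4 records have amount < 1258
Step 2: These records originally summed to 1389
Step 3: After setting to minimum: 4 × 1258 = 5032
Step 4: Unaffected records sum: 22554
Step 5: Final sum = 5032 + 22554 = 27586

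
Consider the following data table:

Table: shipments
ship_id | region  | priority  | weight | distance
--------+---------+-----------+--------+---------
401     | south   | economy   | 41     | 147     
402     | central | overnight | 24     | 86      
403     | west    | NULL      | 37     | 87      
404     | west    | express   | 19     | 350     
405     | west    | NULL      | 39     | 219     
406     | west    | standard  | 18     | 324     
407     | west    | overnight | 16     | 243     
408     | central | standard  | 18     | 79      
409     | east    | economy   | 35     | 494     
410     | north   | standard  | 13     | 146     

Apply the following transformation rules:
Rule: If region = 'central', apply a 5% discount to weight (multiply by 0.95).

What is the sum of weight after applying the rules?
257.9

Step 1: Records with region = 'central' have total weight = 42
Step 2: Apply multiplier: 42 × 0.95 = 39.9
Step 3: Other records total: 218
Step 4: Final sum = 39.9 + 218 = 257.9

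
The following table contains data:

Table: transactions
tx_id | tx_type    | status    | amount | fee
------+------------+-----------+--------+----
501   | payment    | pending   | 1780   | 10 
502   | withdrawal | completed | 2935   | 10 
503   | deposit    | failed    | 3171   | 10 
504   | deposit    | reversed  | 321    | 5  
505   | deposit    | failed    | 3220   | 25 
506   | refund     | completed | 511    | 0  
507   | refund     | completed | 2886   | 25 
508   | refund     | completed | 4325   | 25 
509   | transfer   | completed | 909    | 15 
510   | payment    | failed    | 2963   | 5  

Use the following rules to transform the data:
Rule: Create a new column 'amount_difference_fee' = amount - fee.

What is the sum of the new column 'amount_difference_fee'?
22891

Step 1: For each record, compute amount - fee
Example calculations:
  1780 - 10 = 1770
  2935 - 10 = 2925
  3171 - 10 = 3161
  ...
Step 2: Sum all derived values
Step 3: Total = 22891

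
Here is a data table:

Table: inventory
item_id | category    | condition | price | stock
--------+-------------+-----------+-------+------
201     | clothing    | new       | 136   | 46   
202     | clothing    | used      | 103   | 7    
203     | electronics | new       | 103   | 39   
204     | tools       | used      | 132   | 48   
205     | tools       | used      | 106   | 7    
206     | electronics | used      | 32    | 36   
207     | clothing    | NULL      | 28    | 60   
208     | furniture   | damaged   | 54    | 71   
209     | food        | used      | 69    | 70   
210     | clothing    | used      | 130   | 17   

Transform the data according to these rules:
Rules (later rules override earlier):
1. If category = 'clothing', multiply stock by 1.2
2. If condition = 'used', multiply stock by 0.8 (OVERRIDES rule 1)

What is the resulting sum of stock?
385.2

Step 1: Rule 2 takes priority for records with condition = 'used'
  - 6 records: 185 × 0.8 = 148.0
Step 2: Rule 1 applies to remaining records with category = 'clothing'
  - 2 records: 106 × 1.2 = 127.2
Step 3: Other records unchanged: 110
Step 4: Final sum = 148.0 + 127.2 + 110 = 385.2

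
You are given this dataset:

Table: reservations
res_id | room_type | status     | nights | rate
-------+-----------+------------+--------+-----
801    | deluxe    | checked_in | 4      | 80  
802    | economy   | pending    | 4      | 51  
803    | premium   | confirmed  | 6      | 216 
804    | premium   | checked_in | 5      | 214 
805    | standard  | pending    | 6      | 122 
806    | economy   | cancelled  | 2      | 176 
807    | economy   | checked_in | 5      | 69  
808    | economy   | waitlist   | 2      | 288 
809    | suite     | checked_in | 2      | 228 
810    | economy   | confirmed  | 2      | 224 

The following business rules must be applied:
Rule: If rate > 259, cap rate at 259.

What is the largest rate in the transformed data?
259

Step 1: Original maximum rate = 288
Step 2: Apply cap at 259
Step 3: 1 records had rate > 259 and were capped
Step 4: Maximum after transformation = 259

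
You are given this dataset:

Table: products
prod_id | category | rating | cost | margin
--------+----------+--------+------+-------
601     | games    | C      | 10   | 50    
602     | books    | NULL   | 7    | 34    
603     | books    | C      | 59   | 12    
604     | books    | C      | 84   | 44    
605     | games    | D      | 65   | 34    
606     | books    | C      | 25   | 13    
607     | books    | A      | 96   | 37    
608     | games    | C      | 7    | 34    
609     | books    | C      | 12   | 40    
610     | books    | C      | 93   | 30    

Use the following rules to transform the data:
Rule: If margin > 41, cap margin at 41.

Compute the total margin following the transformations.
316

Step 1: 2 records have margin > 41
Step 2: These records originally summed to 94
Step 3: After capping: 2 × 41 = 82
Step 4: Unaffected records sum: 234
Step 5: Final sum = 82 + 234 = 316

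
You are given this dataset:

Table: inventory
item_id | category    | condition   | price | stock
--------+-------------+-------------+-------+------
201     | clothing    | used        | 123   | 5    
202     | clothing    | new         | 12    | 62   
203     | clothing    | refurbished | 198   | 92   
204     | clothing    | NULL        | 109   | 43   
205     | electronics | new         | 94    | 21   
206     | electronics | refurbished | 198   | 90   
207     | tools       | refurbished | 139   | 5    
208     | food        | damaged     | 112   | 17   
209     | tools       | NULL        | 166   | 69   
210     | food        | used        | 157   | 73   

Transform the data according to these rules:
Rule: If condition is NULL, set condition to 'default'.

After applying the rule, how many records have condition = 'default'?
2

Step 1: Count records where condition IS NULL
Step 2: Found 2 records with NULL condition
Step 3: These records will have condition set to 'default'
Step 4: Records already having condition = 'default': 0
Step 5: Answer: 2 + 0 = 2 records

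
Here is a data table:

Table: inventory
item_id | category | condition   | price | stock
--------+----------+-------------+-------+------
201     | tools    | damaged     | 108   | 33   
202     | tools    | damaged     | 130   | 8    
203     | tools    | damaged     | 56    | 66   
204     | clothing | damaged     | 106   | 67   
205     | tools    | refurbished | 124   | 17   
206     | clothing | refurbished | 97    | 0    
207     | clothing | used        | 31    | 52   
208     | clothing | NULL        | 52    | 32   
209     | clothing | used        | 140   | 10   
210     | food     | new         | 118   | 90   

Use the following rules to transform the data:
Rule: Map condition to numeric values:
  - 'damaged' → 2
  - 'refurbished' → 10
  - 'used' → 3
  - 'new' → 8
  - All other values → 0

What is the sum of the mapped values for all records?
42

Step 1: Apply mapping to each record
Step 2: Count by status:
  'damaged': 4 records × 2 = 8
  'refurbished': 2 records × 10 = 20
  'used': 2 records × 3 = 6
  'new': 1 records × 8 = 8
Step 3: Sum all mapped values = 42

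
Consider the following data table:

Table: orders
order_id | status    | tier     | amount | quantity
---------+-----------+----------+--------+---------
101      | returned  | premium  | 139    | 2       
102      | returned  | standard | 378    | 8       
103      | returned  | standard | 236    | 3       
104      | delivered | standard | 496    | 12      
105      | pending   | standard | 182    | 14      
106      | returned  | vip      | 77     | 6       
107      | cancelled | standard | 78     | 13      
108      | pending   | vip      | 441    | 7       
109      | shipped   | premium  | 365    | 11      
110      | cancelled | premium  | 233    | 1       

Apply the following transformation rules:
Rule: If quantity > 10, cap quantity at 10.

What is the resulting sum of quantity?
67

Step 1: 4 records have quantity > 10
Step 2: These records originally summed to 50
Step 3: After capping: 4 × 10 = 40
Step 4: Unaffected records sum: 27
Step 5: Final sum = 40 + 27 = 67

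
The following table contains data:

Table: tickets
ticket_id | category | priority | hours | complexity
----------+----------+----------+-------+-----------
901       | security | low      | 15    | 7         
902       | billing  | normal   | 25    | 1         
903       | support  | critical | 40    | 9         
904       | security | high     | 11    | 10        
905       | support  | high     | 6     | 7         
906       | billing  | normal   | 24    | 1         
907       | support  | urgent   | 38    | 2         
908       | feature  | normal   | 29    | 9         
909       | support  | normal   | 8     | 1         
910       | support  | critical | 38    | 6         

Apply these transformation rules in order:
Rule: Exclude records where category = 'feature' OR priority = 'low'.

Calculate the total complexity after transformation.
37

Step 1: Find records where category = 'feature' OR priority = 'low'
Step 2: 2 records match, summing to 16
Step 3: Original sum: 53
Step 4: Remaining sum = 53 - 16 = 37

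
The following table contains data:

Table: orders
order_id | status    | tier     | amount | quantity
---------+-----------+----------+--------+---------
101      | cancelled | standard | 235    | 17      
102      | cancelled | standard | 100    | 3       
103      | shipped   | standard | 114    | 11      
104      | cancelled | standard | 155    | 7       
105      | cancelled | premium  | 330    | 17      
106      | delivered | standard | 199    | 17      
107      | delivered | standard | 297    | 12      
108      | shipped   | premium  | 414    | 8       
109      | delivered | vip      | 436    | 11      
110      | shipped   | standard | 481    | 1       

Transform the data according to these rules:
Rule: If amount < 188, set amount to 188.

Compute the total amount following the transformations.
2956

Step 1: 3 records have amount < 188
Step 2: These records originally summed to 369
Step 3: After setting to minimum: 3 × 188 = 564
Step 4: Unaffected records sum: 2392
Step 5: Final sum = 564 + 2392 = 2956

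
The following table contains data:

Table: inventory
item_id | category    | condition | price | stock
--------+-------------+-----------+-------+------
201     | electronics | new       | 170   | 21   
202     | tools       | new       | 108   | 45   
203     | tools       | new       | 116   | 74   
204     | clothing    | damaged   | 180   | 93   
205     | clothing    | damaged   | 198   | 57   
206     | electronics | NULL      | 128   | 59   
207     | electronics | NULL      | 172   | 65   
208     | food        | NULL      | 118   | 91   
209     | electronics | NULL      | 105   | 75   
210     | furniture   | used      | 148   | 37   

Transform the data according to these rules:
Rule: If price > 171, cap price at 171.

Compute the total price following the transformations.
1406

Step 1: 3 records have price > 171
Step 2: These records originally summed to 550
Step 3: After capping: 3 × 171 = 513
Step 4: Unaffected records sum: 893
Step 5: Final sum = 513 + 893 = 1406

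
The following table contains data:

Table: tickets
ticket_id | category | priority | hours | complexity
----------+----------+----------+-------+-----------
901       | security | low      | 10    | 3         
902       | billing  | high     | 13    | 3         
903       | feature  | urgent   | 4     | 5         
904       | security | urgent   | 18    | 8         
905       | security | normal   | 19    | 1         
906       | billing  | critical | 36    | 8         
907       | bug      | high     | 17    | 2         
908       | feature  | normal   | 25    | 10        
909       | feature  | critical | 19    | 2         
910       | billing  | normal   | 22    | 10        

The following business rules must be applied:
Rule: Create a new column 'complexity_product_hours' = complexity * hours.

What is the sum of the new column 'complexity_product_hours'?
1082

Step 1: For each record, compute complexity * hours
Example calculations:
  3 * 10 = 30
  3 * 13 = 39
  5 * 4 = 20
  ...
Step 2: Sum all derived values
Step 3: Total = 1082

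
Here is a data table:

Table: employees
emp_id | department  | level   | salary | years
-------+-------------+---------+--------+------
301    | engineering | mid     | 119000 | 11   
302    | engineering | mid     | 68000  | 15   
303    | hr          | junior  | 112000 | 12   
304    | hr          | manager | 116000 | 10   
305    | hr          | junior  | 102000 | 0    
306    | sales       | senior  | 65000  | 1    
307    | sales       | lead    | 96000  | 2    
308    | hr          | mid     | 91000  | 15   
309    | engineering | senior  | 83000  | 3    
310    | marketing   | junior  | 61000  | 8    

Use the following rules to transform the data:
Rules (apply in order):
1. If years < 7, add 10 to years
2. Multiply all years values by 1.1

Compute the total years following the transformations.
128.7

Step 1: Apply Rule 1 - Add 10 to records with years < 7
  - 4 records affected: 6 + (4 × 10) = 46
  - Unaffected records: 71
  - Sum after Rule 1: 117
Step 2: Apply Rule 2 - Multiply all by 1.1
  - 117 × 1.1 = 128.7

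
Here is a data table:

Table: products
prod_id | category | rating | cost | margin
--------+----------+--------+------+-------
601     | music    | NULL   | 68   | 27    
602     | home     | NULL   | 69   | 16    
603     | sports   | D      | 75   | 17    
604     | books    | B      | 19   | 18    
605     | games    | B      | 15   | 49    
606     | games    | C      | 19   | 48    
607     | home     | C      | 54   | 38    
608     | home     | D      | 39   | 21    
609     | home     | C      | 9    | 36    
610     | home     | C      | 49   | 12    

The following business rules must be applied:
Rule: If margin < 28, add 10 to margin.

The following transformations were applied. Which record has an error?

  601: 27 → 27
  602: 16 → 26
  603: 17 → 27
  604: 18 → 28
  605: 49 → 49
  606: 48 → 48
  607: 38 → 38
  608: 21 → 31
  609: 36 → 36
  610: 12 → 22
Record 601 has an error. The correct transformed value should be 37, not 27.

Step 1: Check each record against the rule
Step 2: Record 601 has margin = 27
Step 3: Since 27 < 28, the bonus should have been applied
Step 4: Correct value = 37, but claimed value = 27
Conclusion: Record 601 has the error.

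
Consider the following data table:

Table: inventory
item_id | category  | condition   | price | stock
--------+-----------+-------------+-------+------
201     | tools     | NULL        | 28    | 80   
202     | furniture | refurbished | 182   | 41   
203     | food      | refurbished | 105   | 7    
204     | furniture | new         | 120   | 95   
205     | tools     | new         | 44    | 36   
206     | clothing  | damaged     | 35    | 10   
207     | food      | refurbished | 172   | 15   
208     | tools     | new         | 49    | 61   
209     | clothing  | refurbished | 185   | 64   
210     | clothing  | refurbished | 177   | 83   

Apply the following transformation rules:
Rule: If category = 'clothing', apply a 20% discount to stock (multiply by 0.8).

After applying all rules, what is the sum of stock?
460.6

Step 1: Records with category = 'clothing' have total stock = 157
Step 2: Apply multiplier: 157 × 0.8 = 125.6
Step 3: Other records total: 335
Step 4: Final sum = 125.6 + 335 = 460.6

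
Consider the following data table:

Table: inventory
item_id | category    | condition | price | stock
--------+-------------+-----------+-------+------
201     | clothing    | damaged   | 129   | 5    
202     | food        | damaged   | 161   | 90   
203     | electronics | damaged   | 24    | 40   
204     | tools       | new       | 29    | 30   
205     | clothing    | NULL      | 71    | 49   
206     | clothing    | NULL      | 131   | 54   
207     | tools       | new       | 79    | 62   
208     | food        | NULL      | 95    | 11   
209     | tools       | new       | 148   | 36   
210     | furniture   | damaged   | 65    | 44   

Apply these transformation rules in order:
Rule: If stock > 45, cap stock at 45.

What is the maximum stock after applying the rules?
45

Step 1: Original maximum stock = 90
Step 2: Apply cap at 45
Step 3: 4 records had stock > 45 and were capped
Step 4: Maximum after transformation = 45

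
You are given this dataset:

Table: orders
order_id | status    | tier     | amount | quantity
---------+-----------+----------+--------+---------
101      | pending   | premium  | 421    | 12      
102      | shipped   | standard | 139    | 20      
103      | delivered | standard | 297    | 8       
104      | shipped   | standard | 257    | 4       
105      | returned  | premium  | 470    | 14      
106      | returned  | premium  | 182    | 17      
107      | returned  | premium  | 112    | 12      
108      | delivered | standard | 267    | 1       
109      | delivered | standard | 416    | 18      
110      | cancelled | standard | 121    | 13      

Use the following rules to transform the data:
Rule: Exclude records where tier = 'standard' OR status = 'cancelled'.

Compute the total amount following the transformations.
1185

Step 1: Find records where tier = 'standard' OR status = 'cancelled'
Step 2: 6 records match, summing to 1497
Step 3: Original sum: 2682
Step 4: Remaining sum = 2682 - 1497 = 1185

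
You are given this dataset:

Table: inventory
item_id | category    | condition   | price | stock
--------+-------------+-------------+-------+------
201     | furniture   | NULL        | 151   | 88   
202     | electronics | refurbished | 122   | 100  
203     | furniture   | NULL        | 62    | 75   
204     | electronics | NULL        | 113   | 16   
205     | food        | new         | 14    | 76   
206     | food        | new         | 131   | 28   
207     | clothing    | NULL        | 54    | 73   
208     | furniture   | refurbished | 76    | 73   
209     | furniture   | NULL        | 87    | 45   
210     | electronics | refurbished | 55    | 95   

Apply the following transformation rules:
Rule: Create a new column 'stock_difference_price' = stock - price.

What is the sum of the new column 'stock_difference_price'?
-196

Step 1: For each record, compute stock - price
Example calculations:
  88 - 151 = -63
  100 - 122 = -22
  75 - 62 = 13
  ...
Step 2: Sum all derived values
Step 3: Total = -196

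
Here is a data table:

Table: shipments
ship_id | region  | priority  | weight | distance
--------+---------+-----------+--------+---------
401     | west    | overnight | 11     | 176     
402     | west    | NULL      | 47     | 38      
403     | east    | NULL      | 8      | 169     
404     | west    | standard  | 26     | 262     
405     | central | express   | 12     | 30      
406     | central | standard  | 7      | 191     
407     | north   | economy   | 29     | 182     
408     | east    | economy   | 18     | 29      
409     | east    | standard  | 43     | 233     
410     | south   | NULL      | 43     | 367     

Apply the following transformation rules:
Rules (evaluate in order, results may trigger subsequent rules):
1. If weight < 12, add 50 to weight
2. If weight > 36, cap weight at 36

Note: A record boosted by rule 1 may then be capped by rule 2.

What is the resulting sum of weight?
301

Step 1: Apply rule 1 to records with weight < 12
  - 3 records get bonus of 50
  - Of these, 3 records then exceed 36 and get capped
Step 2: Apply rule 2 to records with weight > 36
  - 3 records (original) are capped
Step 3: Calculate final sum = 301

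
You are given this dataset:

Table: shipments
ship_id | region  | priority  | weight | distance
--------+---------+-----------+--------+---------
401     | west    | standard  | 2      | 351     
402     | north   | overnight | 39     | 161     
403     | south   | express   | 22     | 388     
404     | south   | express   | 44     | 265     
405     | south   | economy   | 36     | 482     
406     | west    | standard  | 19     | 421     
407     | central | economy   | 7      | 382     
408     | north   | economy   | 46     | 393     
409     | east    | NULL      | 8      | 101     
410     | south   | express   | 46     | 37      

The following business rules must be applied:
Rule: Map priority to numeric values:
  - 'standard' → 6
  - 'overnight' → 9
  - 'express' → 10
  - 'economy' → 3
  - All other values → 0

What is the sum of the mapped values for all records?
60

Step 1: Apply mapping to each record
Step 2: Count by status:
  'standard': 2 records × 6 = 12
  'overnight': 1 records × 9 = 9
  'express': 3 records × 10 = 30
  'economy': 3 records × 3 = 9
Step 3: Sum all mapped values = 60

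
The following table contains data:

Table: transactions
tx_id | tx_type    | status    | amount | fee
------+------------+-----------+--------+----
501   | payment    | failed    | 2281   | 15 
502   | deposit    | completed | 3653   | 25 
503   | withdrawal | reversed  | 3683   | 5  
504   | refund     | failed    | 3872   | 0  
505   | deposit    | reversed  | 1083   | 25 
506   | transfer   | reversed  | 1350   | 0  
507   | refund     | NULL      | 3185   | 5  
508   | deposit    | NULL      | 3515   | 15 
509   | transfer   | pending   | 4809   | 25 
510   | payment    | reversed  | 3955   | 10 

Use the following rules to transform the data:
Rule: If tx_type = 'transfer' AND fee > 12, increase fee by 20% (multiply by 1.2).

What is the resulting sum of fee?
130.0

Step 1: Find records where tx_type = 'transfer' AND fee > 12
Step 2: 1 records match, summing to 25
Step 3: After multiplier: 25 × 1.2 = 30.0
Step 4: Unaffected records sum: 100
Step 5: Final sum = 30.0 + 100 = 130.0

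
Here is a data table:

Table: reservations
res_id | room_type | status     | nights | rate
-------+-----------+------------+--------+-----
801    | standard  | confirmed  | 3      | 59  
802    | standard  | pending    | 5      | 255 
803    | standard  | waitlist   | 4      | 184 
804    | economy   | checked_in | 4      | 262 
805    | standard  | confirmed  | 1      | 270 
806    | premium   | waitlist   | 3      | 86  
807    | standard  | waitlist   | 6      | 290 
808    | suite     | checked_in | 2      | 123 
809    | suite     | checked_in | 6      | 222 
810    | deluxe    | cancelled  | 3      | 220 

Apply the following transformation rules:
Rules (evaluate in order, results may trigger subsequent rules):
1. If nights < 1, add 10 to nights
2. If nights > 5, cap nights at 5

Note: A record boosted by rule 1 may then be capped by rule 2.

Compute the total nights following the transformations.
35

Step 1: Apply rule 1 to records with nights < 1
  - 0 records get bonus of 10
  - Of these, 0 records then exceed 5 and get capped
Step 2: Apply rule 2 to records with nights > 5
  - 2 records (original) are capped
Step 3: Calculate final sum = 35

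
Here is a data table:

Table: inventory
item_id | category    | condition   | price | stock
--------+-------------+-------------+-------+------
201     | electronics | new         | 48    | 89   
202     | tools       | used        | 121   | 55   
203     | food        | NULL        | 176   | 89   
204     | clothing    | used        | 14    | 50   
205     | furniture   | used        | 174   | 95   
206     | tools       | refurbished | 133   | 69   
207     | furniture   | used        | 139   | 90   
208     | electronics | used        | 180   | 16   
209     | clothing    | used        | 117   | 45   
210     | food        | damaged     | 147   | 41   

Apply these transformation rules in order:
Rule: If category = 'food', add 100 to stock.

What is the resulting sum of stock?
839

Step 1: Count records where category = 'food': 2
Step 2: Total bonus added: 2 × 100 = 200
Step 3: Original sum of stock: 639
Step 4: Final sum = 639 + 200 = 839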